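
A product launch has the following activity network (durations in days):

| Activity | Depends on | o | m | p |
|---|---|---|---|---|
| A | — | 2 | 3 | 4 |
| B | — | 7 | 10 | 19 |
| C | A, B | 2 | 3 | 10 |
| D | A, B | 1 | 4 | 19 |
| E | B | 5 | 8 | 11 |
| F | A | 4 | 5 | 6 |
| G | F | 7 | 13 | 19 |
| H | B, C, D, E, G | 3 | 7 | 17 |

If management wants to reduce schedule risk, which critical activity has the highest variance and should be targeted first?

te_A = (2 + 4·3 + 4)/6 = 18/6 = 3; σ²_A = ((4−2)/6)² = 0.111
te_B = (7 + 4·10 + 19)/6 = 66/6 = 11; σ²_B = ((19−7)/6)² = 4.000
te_C = (2 + 4·3 + 10)/6 = 24/6 = 4; σ²_C = ((10−2)/6)² = 1.778
te_D = (1 + 4·4 + 19)/6 = 36/6 = 6; σ²_D = ((19−1)/6)² = 9.000
te_E = (5 + 4·8 + 11)/6 = 48/6 = 8; σ²_E = ((11−5)/6)² = 1.000
te_F = (4 + 4·5 + 6)/6 = 30/6 = 5; σ²_F = ((6−4)/6)² = 0.111
te_G = (7 + 4·13 + 19)/6 = 78/6 = 13; σ²_G = ((19−7)/6)² = 4.000
te_H = (3 + 4·7 + 17)/6 = 48/6 = 8; σ²_H = ((17−3)/6)² = 5.444

Forward pass:
ES_A = 0; EF_A = 3
ES_B = 0; EF_B = 11
ES_C = max(EF_A=3, EF_B=11) = 11; EF_C = 11+4 = 15
ES_D = max(EF_A=3, EF_B=11) = 11; EF_D = 11+6 = 17
ES_E = 11; EF_E = 11+8 = 19
ES_F = 3; EF_F = 3+5 = 8
ES_G = 8; EF_G = 8+13 = 21
ES_H = max(EF_B=11, EF_C=15, EF_D=17, EF_E=19, EF_G=21) = 21; EF_H = 21+8 = 29
Expected project duration μ = 29 days. Critical path: A → F → G → H.

Variances on critical path: σ²_A=0.111, σ²_F=0.111, σ²_G=4.000, σ²_H=5.444.
Largest is σ²_H = 5.444.

H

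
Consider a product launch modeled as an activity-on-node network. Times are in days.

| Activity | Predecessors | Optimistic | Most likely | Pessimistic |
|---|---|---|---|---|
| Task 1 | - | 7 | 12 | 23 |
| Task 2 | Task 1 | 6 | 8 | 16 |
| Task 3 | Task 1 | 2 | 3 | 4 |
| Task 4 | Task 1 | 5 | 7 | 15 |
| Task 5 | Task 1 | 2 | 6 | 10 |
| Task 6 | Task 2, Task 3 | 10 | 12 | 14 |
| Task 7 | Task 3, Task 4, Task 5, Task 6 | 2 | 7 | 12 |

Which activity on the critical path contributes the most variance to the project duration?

Task 1

te_Task 1 = (7 + 4·12 + 23)/6 = 78/6 = 13; σ²_Task 1 = ((23−7)/6)² = 7.111
te_Task 2 = (6 + 4·8 + 16)/6 = 54/6 = 9; σ²_Task 2 = ((16−6)/6)² = 2.778
te_Task 3 = (2 + 4·3 + 4)/6 = 18/6 = 3; σ²_Task 3 = ((4−2)/6)² = 0.111
te_Task 4 = (5 + 4·7 + 15)/6 = 48/6 = 8; σ²_Task 4 = ((15−5)/6)² = 2.778
te_Task 5 = (2 + 4·6 + 10)/6 = 36/6 = 6; σ²_Task 5 = ((10−2)/6)² = 1.778
te_Task 6 = (10 + 4·12 + 14)/6 = 72/6 = 12; σ²_Task 6 = ((14−10)/6)² = 0.444
te_Task 7 = (2 + 4·7 + 12)/6 = 42/6 = 7; σ²_Task 7 = ((12−2)/6)² = 2.778

Forward pass:
ES_Task 1 = 0; EF_Task 1 = 13
ES_Task 2 = 13; EF_Task 2 = 13+9 = 22
ES_Task 3 = 13; EF_Task 3 = 13+3 = 16
ES_Task 4 = 13; EF_Task 4 = 13+8 = 21
ES_Task 5 = 13; EF_Task 5 = 13+6 = 19
ES_Task 6 = max(EF_Task 2=22, EF_Task 3=16) = 22; EF_Task 6 = 22+12 = 34
ES_Task 7 = max(EF_Task 3=16, EF_Task 4=21, EF_Task 5=19, EF_Task 6=34) = 34; EF_Task 7 = 34+7 = 41
Expected project duration μ = 41 days. Critical path: Task 1 → Task 2 → Task 6 → Task 7.

Variances on critical path: σ²_Task 1=7.111, σ²_Task 2=2.778, σ²_Task 6=0.444, σ²_Task 7=2.778.
Largest is σ²_Task 1 = 7.111.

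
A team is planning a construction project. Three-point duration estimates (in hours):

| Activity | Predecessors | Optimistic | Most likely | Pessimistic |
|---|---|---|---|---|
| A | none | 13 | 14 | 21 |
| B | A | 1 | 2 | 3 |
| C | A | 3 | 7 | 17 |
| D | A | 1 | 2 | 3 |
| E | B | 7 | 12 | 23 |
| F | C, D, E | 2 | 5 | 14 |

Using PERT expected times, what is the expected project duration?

36 hours

te_A = (13 + 4·14 + 21)/6 = 90/6 = 15
te_B = (1 + 4·2 + 3)/6 = 12/6 = 2
te_C = (3 + 4·7 + 17)/6 = 48/6 = 8
te_D = (1 + 4·2 + 3)/6 = 12/6 = 2
te_E = (7 + 4·12 + 23)/6 = 78/6 = 13
te_F = (2 + 4·5 + 14)/6 = 36/6 = 6

Forward pass:
ES_A = 0; EF_A = 15
ES_B = 15; EF_B = 15+2 = 17
ES_C = 15; EF_C = 15+8 = 23
ES_D = 15; EF_D = 15+2 = 17
ES_E = 17; EF_E = 17+13 = 30
ES_F = max(EF_C=23, EF_D=17, EF_E=30) = 30; EF_F = 30+6 = 36
Expected project duration μ = 36 hours. Critical path: A → B → E → F.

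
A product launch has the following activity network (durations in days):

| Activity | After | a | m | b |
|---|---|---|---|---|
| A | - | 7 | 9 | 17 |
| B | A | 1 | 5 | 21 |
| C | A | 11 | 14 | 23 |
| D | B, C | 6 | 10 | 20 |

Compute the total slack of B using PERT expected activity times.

8 days

te_A = (7 + 4·9 + 17)/6 = 60/6 = 10
te_B = (1 + 4·5 + 21)/6 = 42/6 = 7
te_C = (11 + 4·14 + 23)/6 = 90/6 = 15
te_D = (6 + 4·10 + 20)/6 = 66/6 = 11

Forward pass:
ES_A = 0; EF_A = 10
ES_B = 10; EF_B = 10+7 = 17
ES_C = 10; EF_C = 10+15 = 25
ES_D = max(EF_B=17, EF_C=25) = 25; EF_D = 25+11 = 36
Expected project duration μ = 36 days. Critical path: A → C → D.

Backward pass:
LF_D = 36; LS_D = 36−11 = 25
LF_C = LS_D = 25; LS_C = 25−15 = 10
LF_B = LS_D = 25; LS_B = 25−7 = 18
LF_A = min(LS_B=18, LS_C=10) = 10; LS_A = 10−10 = 0
Slack_B = LS_B − ES_B = 18 − 10 = 8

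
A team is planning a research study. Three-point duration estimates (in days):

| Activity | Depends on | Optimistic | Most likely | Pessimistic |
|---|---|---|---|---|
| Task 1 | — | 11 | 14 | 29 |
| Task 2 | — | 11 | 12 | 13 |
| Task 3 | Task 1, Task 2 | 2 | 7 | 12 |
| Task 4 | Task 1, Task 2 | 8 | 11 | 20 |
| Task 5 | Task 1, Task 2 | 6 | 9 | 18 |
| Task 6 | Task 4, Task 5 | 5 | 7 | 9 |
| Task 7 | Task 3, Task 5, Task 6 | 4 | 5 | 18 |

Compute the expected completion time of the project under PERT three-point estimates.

te_Task 1 = (11 + 4·14 + 29)/6 = 96/6 = 16
te_Task 2 = (11 + 4·12 + 13)/6 = 72/6 = 12
te_Task 3 = (2 + 4·7 + 12)/6 = 42/6 = 7
te_Task 4 = (8 + 4·11 + 20)/6 = 72/6 = 12
te_Task 5 = (6 + 4·9 + 18)/6 = 60/6 = 10
te_Task 6 = (5 + 4·7 + 9)/6 = 42/6 = 7
te_Task 7 = (4 + 4·5 + 18)/6 = 42/6 = 7

Forward pass:
ES_Task 1 = 0; EF_Task 1 = 16
ES_Task 2 = 0; EF_Task 2 = 12
ES_Task 3 = max(EF_Task 1=16, EF_Task 2=12) = 16; EF_Task 3 = 16+7 = 23
ES_Task 4 = max(EF_Task 1=16, EF_Task 2=12) = 16; EF_Task 4 = 16+12 = 28
ES_Task 5 = max(EF_Task 1=16, EF_Task 2=12) = 16; EF_Task 5 = 16+10 = 26
ES_Task 6 = max(EF_Task 4=28, EF_Task 5=26) = 28; EF_Task 6 = 28+7 = 35
ES_Task 7 = max(EF_Task 3=23, EF_Task 5=26, EF_Task 6=35) = 35; EF_Task 7 = 35+7 = 42
Expected project duration μ = 42 days. Critical path: Task 1 → Task 4 → Task 6 → Task 7.

42 days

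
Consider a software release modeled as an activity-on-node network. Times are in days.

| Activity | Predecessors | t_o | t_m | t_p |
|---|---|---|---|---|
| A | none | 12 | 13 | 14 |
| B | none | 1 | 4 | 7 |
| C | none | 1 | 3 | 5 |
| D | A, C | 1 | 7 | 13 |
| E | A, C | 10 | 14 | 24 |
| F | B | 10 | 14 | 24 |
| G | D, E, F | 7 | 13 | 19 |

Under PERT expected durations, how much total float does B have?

te_A = (12 + 4·13 + 14)/6 = 78/6 = 13
te_B = (1 + 4·4 + 7)/6 = 24/6 = 4
te_C = (1 + 4·3 + 5)/6 = 18/6 = 3
te_D = (1 + 4·7 + 13)/6 = 42/6 = 7
te_E = (10 + 4·14 + 24)/6 = 90/6 = 15
te_F = (10 + 4·14 + 24)/6 = 90/6 = 15
te_G = (7 + 4·13 + 19)/6 = 78/6 = 13

Forward pass:
ES_A = 0; EF_A = 13
ES_B = 0; EF_B = 4
ES_C = 0; EF_C = 3
ES_D = max(EF_A=13, EF_C=3) = 13; EF_D = 13+7 = 20
ES_E = max(EF_A=13, EF_C=3) = 13; EF_E = 13+15 = 28
ES_F = 4; EF_F = 4+15 = 19
ES_G = max(EF_D=20, EF_E=28, EF_F=19) = 28; EF_G = 28+13 = 41
Expected project duration μ = 41 days. Critical path: A → E → G.

Backward pass:
LF_G = 41; LS_G = 41−13 = 28
LF_F = LS_G = 28; LS_F = 28−15 = 13
LF_E = LS_G = 28; LS_E = 28−15 = 13
LF_D = LS_G = 28; LS_D = 28−7 = 21
LF_C = min(LS_D=21, LS_E=13) = 13; LS_C = 13−3 = 10
LF_B = LS_F = 13; LS_B = 13−4 = 9
LF_A = min(LS_D=21, LS_E=13) = 13; LS_A = 13−13 = 0
Slack_B = LS_B − ES_B = 9 − 0 = 9

9 days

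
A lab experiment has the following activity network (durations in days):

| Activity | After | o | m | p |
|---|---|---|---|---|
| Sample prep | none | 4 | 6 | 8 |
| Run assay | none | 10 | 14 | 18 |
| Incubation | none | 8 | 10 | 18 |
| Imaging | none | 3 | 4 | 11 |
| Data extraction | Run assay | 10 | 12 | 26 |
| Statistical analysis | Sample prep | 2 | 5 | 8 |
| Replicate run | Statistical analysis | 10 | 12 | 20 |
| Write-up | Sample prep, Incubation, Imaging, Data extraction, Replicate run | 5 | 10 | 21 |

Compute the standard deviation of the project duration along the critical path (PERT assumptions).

te_Sample prep = (4 + 4·6 + 8)/6 = 36/6 = 6; σ²_Sample prep = ((8−4)/6)² = 0.444
te_Run assay = (10 + 4·14 + 18)/6 = 84/6 = 14; σ²_Run assay = ((18−10)/6)² = 1.778
te_Incubation = (8 + 4·10 + 18)/6 = 66/6 = 11; σ²_Incubation = ((18−8)/6)² = 2.778
te_Imaging = (3 + 4·4 + 11)/6 = 30/6 = 5; σ²_Imaging = ((11−3)/6)² = 1.778
te_Data extraction = (10 + 4·12 + 26)/6 = 84/6 = 14; σ²_Data extraction = ((26−10)/6)² = 7.111
te_Statistical analysis = (2 + 4·5 + 8)/6 = 30/6 = 5; σ²_Statistical analysis = ((8−2)/6)² = 1.000
te_Replicate run = (10 + 4·12 + 20)/6 = 78/6 = 13; σ²_Replicate run = ((20−10)/6)² = 2.778
te_Write-up = (5 + 4·10 + 21)/6 = 66/6 = 11; σ²_Write-up = ((21−5)/6)² = 7.111

Forward pass:
ES_Sample prep = 0; EF_Sample prep = 6
ES_Run assay = 0; EF_Run assay = 14
ES_Incubation = 0; EF_Incubation = 11
ES_Imaging = 0; EF_Imaging = 5
ES_Data extraction = 14; EF_Data extraction = 14+14 = 28
ES_Statistical analysis = 6; EF_Statistical analysis = 6+5 = 11
ES_Replicate run = 11; EF_Replicate run = 11+13 = 24
ES_Write-up = max(EF_Sample prep=6, EF_Incubation=11, EF_Imaging=5, EF_Data extraction=28, EF_Replicate run=24) = 28; EF_Write-up = 28+11 = 39
Expected project duration μ = 39 days. Critical path: Run assay → Data extraction → Write-up.

Variance along critical path = 1.778 + 7.111 + 7.111 = 16.000
σ = √16.000 = 4.000 days

4.00 days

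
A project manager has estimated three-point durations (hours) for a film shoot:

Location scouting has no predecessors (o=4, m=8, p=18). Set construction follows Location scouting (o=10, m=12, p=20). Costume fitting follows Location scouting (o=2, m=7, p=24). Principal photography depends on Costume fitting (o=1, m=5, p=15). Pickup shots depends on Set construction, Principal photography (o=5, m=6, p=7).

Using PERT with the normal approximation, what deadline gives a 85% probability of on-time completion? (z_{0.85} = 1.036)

te_Location scouting = (4 + 4·8 + 18)/6 = 54/6 = 9; σ²_Location scouting = ((18−4)/6)² = 5.444
te_Set construction = (10 + 4·12 + 20)/6 = 78/6 = 13; σ²_Set construction = ((20−10)/6)² = 2.778
te_Costume fitting = (2 + 4·7 + 24)/6 = 54/6 = 9; σ²_Costume fitting = ((24−2)/6)² = 13.444
te_Principal photography = (1 + 4·5 + 15)/6 = 36/6 = 6; σ²_Principal photography = ((15−1)/6)² = 5.444
te_Pickup shots = (5 + 4·6 + 7)/6 = 36/6 = 6; σ²_Pickup shots = ((7−5)/6)² = 0.111

Forward pass:
ES_Location scouting = 0; EF_Location scouting = 9
ES_Set construction = 9; EF_Set construction = 9+13 = 22
ES_Costume fitting = 9; EF_Costume fitting = 9+9 = 18
ES_Principal photography = 18; EF_Principal photography = 18+6 = 24
ES_Pickup shots = max(EF_Set construction=22, EF_Principal photography=24) = 24; EF_Pickup shots = 24+6 = 30
Expected project duration μ = 30 hours. Critical path: Location scouting → Costume fitting → Principal photography → Pickup shots.

Variance along critical path = 5.444 + 13.444 + 5.444 + 0.111 = 24.444; σ = 4.944 hours.
D = μ + z·σ = 30 + 1.036·4.944 = 35.1 hours

35.1 hours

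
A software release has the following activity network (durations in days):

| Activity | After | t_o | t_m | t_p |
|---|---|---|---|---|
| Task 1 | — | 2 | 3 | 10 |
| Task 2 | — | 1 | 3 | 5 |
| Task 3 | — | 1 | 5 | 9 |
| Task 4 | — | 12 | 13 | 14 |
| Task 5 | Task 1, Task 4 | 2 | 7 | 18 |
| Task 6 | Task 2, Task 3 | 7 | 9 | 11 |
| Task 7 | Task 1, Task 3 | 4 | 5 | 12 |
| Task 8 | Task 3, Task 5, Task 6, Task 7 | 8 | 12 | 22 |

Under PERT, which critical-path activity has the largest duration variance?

te_Task 1 = (2 + 4·3 + 10)/6 = 24/6 = 4; σ²_Task 1 = ((10−2)/6)² = 1.778
te_Task 2 = (1 + 4·3 + 5)/6 = 18/6 = 3; σ²_Task 2 = ((5−1)/6)² = 0.444
te_Task 3 = (1 + 4·5 + 9)/6 = 30/6 = 5; σ²_Task 3 = ((9−1)/6)² = 1.778
te_Task 4 = (12 + 4·13 + 14)/6 = 78/6 = 13; σ²_Task 4 = ((14−12)/6)² = 0.111
te_Task 5 = (2 + 4·7 + 18)/6 = 48/6 = 8; σ²_Task 5 = ((18−2)/6)² = 7.111
te_Task 6 = (7 + 4·9 + 11)/6 = 54/6 = 9; σ²_Task 6 = ((11−7)/6)² = 0.444
te_Task 7 = (4 + 4·5 + 12)/6 = 36/6 = 6; σ²_Task 7 = ((12−4)/6)² = 1.778
te_Task 8 = (8 + 4·12 + 22)/6 = 78/6 = 13; σ²_Task 8 = ((22−8)/6)² = 5.444

Forward pass:
ES_Task 1 = 0; EF_Task 1 = 4
ES_Task 2 = 0; EF_Task 2 = 3
ES_Task 3 = 0; EF_Task 3 = 5
ES_Task 4 = 0; EF_Task 4 = 13
ES_Task 5 = max(EF_Task 1=4, EF_Task 4=13) = 13; EF_Task 5 = 13+8 = 21
ES_Task 6 = max(EF_Task 2=3, EF_Task 3=5) = 5; EF_Task 6 = 5+9 = 14
ES_Task 7 = max(EF_Task 1=4, EF_Task 3=5) = 5; EF_Task 7 = 5+6 = 11
ES_Task 8 = max(EF_Task 3=5, EF_Task 5=21, EF_Task 6=14, EF_Task 7=11) = 21; EF_Task 8 = 21+13 = 34
Expected project duration μ = 34 days. Critical path: Task 4 → Task 5 → Task 8.

Variances on critical path: σ²_Task 4=0.111, σ²_Task 5=7.111, σ²_Task 8=5.444.
Largest is σ²_Task 5 = 7.111.

Task 5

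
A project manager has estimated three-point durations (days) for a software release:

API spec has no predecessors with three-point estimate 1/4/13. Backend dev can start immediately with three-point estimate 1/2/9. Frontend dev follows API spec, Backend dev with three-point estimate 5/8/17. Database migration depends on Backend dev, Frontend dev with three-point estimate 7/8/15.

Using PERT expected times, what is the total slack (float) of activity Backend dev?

te_API spec = (1 + 4·4 + 13)/6 = 30/6 = 5
te_Backend dev = (1 + 4·2 + 9)/6 = 18/6 = 3
te_Frontend dev = (5 + 4·8 + 17)/6 = 54/6 = 9
te_Database migration = (7 + 4·8 + 15)/6 = 54/6 = 9

Forward pass:
ES_API spec = 0; EF_API spec = 5
ES_Backend dev = 0; EF_Backend dev = 3
ES_Frontend dev = max(EF_API spec=5, EF_Backend dev=3) = 5; EF_Frontend dev = 5+9 = 14
ES_Database migration = max(EF_Backend dev=3, EF_Frontend dev=14) = 14; EF_Database migration = 14+9 = 23
Expected project duration μ = 23 days. Critical path: API spec → Frontend dev → Database migration.

Backward pass:
LF_Database migration = 23; LS_Database migration = 23−9 = 14
LF_Frontend dev = LS_Database migration = 14; LS_Frontend dev = 14−9 = 5
LF_Backend dev = min(LS_Frontend dev=5, LS_Database migration=14) = 5; LS_Backend dev = 5−3 = 2
LF_API spec = LS_Frontend dev = 5; LS_API spec = 5−5 = 0
Slack_Backend dev = LS_Backend dev − ES_Backend dev = 2 − 0 = 2

2 days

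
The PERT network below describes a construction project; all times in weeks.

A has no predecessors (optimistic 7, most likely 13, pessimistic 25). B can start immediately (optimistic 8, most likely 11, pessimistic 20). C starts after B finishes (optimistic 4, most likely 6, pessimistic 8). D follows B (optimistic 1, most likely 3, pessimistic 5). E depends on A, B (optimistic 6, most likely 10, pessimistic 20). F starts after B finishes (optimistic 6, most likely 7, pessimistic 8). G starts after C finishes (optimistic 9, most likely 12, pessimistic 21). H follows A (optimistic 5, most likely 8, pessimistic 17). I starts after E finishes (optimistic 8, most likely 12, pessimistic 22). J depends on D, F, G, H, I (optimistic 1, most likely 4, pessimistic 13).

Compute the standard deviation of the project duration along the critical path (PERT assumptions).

4.89 weeks

te_A = (7 + 4·13 + 25)/6 = 84/6 = 14; σ²_A = ((25−7)/6)² = 9.000
te_B = (8 + 4·11 + 20)/6 = 72/6 = 12; σ²_B = ((20−8)/6)² = 4.000
te_C = (4 + 4·6 + 8)/6 = 36/6 = 6; σ²_C = ((8−4)/6)² = 0.444
te_D = (1 + 4·3 + 5)/6 = 18/6 = 3; σ²_D = ((5−1)/6)² = 0.444
te_E = (6 + 4·10 + 20)/6 = 66/6 = 11; σ²_E = ((20−6)/6)² = 5.444
te_F = (6 + 4·7 + 8)/6 = 42/6 = 7; σ²_F = ((8−6)/6)² = 0.111
te_G = (9 + 4·12 + 21)/6 = 78/6 = 13; σ²_G = ((21−9)/6)² = 4.000
te_H = (5 + 4·8 + 17)/6 = 54/6 = 9; σ²_H = ((17−5)/6)² = 4.000
te_I = (8 + 4·12 + 22)/6 = 78/6 = 13; σ²_I = ((22−8)/6)² = 5.444
te_J = (1 + 4·4 + 13)/6 = 30/6 = 5; σ²_J = ((13−1)/6)² = 4.000

Forward pass:
ES_A = 0; EF_A = 14
ES_B = 0; EF_B = 12
ES_C = 12; EF_C = 12+6 = 18
ES_D = 12; EF_D = 12+3 = 15
ES_E = max(EF_A=14, EF_B=12) = 14; EF_E = 14+11 = 25
ES_F = 12; EF_F = 12+7 = 19
ES_G = 18; EF_G = 18+13 = 31
ES_H = 14; EF_H = 14+9 = 23
ES_I = 25; EF_I = 25+13 = 38
ES_J = max(EF_D=15, EF_F=19, EF_G=31, EF_H=23, EF_I=38) = 38; EF_J = 38+5 = 43
Expected project duration μ = 43 weeks. Critical path: A → E → I → J.

Variance along critical path = 9.000 + 5.444 + 5.444 + 4.000 = 23.889
σ = √23.889 = 4.888 weeks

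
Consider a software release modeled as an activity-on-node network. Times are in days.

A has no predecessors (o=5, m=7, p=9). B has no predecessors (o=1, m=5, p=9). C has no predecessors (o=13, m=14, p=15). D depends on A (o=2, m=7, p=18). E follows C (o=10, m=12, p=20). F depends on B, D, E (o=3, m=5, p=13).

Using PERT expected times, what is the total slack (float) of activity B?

te_A = (5 + 4·7 + 9)/6 = 42/6 = 7
te_B = (1 + 4·5 + 9)/6 = 30/6 = 5
te_C = (13 + 4·14 + 15)/6 = 84/6 = 14
te_D = (2 + 4·7 + 18)/6 = 48/6 = 8
te_E = (10 + 4·12 + 20)/6 = 78/6 = 13
te_F = (3 + 4·5 + 13)/6 = 36/6 = 6

Forward pass:
ES_A = 0; EF_A = 7
ES_B = 0; EF_B = 5
ES_C = 0; EF_C = 14
ES_D = 7; EF_D = 7+8 = 15
ES_E = 14; EF_E = 14+13 = 27
ES_F = max(EF_B=5, EF_D=15, EF_E=27) = 27; EF_F = 27+6 = 33
Expected project duration μ = 33 days. Critical path: C → E → F.

Backward pass:
LF_F = 33; LS_F = 33−6 = 27
LF_E = LS_F = 27; LS_E = 27−13 = 14
LF_D = LS_F = 27; LS_D = 27−8 = 19
LF_C = LS_E = 14; LS_C = 14−14 = 0
LF_B = LS_F = 27; LS_B = 27−5 = 22
LF_A = LS_D = 19; LS_A = 19−7 = 12
Slack_B = LS_B − ES_B = 22 − 0 = 22

22 days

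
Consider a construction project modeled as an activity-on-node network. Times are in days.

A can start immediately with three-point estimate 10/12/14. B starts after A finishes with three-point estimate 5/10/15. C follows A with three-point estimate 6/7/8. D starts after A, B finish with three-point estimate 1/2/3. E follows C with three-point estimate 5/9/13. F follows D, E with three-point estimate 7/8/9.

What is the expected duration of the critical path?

te_A = (10 + 4·12 + 14)/6 = 72/6 = 12
te_B = (5 + 4·10 + 15)/6 = 60/6 = 10
te_C = (6 + 4·7 + 8)/6 = 42/6 = 7
te_D = (1 + 4·2 + 3)/6 = 12/6 = 2
te_E = (5 + 4·9 + 13)/6 = 54/6 = 9
te_F = (7 + 4·8 + 9)/6 = 48/6 = 8

Forward pass:
ES_A = 0; EF_A = 12
ES_B = 12; EF_B = 12+10 = 22
ES_C = 12; EF_C = 12+7 = 19
ES_D = max(EF_A=12, EF_B=22) = 22; EF_D = 22+2 = 24
ES_E = 19; EF_E = 19+9 = 28
ES_F = max(EF_D=24, EF_E=28) = 28; EF_F = 28+8 = 36
Expected project duration μ = 36 days. Critical path: A → C → E → F.

36 days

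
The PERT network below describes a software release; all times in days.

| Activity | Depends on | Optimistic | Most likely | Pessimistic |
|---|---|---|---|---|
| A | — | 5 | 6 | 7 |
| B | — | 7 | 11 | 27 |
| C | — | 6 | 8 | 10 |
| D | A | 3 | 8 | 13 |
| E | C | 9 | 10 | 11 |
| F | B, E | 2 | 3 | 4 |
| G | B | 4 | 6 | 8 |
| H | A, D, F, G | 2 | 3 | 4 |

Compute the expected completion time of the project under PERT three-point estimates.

24 days

te_A = (5 + 4·6 + 7)/6 = 36/6 = 6
te_B = (7 + 4·11 + 27)/6 = 78/6 = 13
te_C = (6 + 4·8 + 10)/6 = 48/6 = 8
te_D = (3 + 4·8 + 13)/6 = 48/6 = 8
te_E = (9 + 4·10 + 11)/6 = 60/6 = 10
te_F = (2 + 4·3 + 4)/6 = 18/6 = 3
te_G = (4 + 4·6 + 8)/6 = 36/6 = 6
te_H = (2 + 4·3 + 4)/6 = 18/6 = 3

Forward pass:
ES_A = 0; EF_A = 6
ES_B = 0; EF_B = 13
ES_C = 0; EF_C = 8
ES_D = 6; EF_D = 6+8 = 14
ES_E = 8; EF_E = 8+10 = 18
ES_F = max(EF_B=13, EF_E=18) = 18; EF_F = 18+3 = 21
ES_G = 13; EF_G = 13+6 = 19
ES_H = max(EF_A=6, EF_D=14, EF_F=21, EF_G=19) = 21; EF_H = 21+3 = 24
Expected project duration μ = 24 days. Critical path: C → E → F → H.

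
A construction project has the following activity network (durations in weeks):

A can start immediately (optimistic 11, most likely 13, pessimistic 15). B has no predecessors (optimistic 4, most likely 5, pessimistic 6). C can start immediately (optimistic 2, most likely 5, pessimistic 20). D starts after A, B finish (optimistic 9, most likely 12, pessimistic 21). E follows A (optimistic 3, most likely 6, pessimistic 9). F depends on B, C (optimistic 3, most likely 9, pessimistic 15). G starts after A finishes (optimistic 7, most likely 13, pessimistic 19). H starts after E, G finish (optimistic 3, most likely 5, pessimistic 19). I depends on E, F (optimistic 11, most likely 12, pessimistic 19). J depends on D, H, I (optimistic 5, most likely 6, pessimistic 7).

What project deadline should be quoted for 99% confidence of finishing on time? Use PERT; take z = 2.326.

te_A = (11 + 4·13 + 15)/6 = 78/6 = 13; σ²_A = ((15−11)/6)² = 0.444
te_B = (4 + 4·5 + 6)/6 = 30/6 = 5; σ²_B = ((6−4)/6)² = 0.111
te_C = (2 + 4·5 + 20)/6 = 42/6 = 7; σ²_C = ((20−2)/6)² = 9.000
te_D = (9 + 4·12 + 21)/6 = 78/6 = 13; σ²_D = ((21−9)/6)² = 4.000
te_E = (3 + 4·6 + 9)/6 = 36/6 = 6; σ²_E = ((9−3)/6)² = 1.000
te_F = (3 + 4·9 + 15)/6 = 54/6 = 9; σ²_F = ((15−3)/6)² = 4.000
te_G = (7 + 4·13 + 19)/6 = 78/6 = 13; σ²_G = ((19−7)/6)² = 4.000
te_H = (3 + 4·5 + 19)/6 = 42/6 = 7; σ²_H = ((19−3)/6)² = 7.111
te_I = (11 + 4·12 + 19)/6 = 78/6 = 13; σ²_I = ((19−11)/6)² = 1.778
te_J = (5 + 4·6 + 7)/6 = 36/6 = 6; σ²_J = ((7−5)/6)² = 0.111

Forward pass:
ES_A = 0; EF_A = 13
ES_B = 0; EF_B = 5
ES_C = 0; EF_C = 7
ES_D = max(EF_A=13, EF_B=5) = 13; EF_D = 13+13 = 26
ES_E = 13; EF_E = 13+6 = 19
ES_F = max(EF_B=5, EF_C=7) = 7; EF_F = 7+9 = 16
ES_G = 13; EF_G = 13+13 = 26
ES_H = max(EF_E=19, EF_G=26) = 26; EF_H = 26+7 = 33
ES_I = max(EF_E=19, EF_F=16) = 19; EF_I = 19+13 = 32
ES_J = max(EF_D=26, EF_H=33, EF_I=32) = 33; EF_J = 33+6 = 39
Expected project duration μ = 39 weeks. Critical path: A → G → H → J.

Variance along critical path = 0.444 + 4.000 + 7.111 + 0.111 = 11.667; σ = 3.416 weeks.
D = μ + z·σ = 39 + 2.326·3.416 = 46.9 weeks

46.9 weeks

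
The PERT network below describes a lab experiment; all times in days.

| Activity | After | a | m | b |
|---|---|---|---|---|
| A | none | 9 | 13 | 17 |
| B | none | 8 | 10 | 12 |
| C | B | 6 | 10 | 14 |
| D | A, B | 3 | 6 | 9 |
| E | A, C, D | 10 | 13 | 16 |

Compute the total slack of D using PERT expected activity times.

te_A = (9 + 4·13 + 17)/6 = 78/6 = 13
te_B = (8 + 4·10 + 12)/6 = 60/6 = 10
te_C = (6 + 4·10 + 14)/6 = 60/6 = 10
te_D = (3 + 4·6 + 9)/6 = 36/6 = 6
te_E = (10 + 4·13 + 16)/6 = 78/6 = 13

Forward pass:
ES_A = 0; EF_A = 13
ES_B = 0; EF_B = 10
ES_C = 10; EF_C = 10+10 = 20
ES_D = max(EF_A=13, EF_B=10) = 13; EF_D = 13+6 = 19
ES_E = max(EF_A=13, EF_C=20, EF_D=19) = 20; EF_E = 20+13 = 33
Expected project duration μ = 33 days. Critical path: B → C → E.

Backward pass:
LF_E = 33; LS_E = 33−13 = 20
LF_D = LS_E = 20; LS_D = 20−6 = 14
LF_C = LS_E = 20; LS_C = 20−10 = 10
LF_B = min(LS_C=10, LS_D=14) = 10; LS_B = 10−10 = 0
LF_A = min(LS_D=14, LS_E=20) = 14; LS_A = 14−13 = 1
Slack_D = LS_D − ES_D = 14 − 13 = 1

1 days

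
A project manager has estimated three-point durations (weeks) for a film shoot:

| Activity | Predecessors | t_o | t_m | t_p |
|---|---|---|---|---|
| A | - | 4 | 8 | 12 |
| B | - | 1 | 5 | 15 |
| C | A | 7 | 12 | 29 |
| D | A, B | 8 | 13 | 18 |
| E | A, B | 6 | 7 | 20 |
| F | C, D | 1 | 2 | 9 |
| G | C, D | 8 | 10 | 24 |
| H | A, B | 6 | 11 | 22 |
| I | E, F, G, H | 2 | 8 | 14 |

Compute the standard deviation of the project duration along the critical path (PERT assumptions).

5.13 weeks

te_A = (4 + 4·8 + 12)/6 = 48/6 = 8; σ²_A = ((12−4)/6)² = 1.778
te_B = (1 + 4·5 + 15)/6 = 36/6 = 6; σ²_B = ((15−1)/6)² = 5.444
te_C = (7 + 4·12 + 29)/6 = 84/6 = 14; σ²_C = ((29−7)/6)² = 13.444
te_D = (8 + 4·13 + 18)/6 = 78/6 = 13; σ²_D = ((18−8)/6)² = 2.778
te_E = (6 + 4·7 + 20)/6 = 54/6 = 9; σ²_E = ((20−6)/6)² = 5.444
te_F = (1 + 4·2 + 9)/6 = 18/6 = 3; σ²_F = ((9−1)/6)² = 1.778
te_G = (8 + 4·10 + 24)/6 = 72/6 = 12; σ²_G = ((24−8)/6)² = 7.111
te_H = (6 + 4·11 + 22)/6 = 72/6 = 12; σ²_H = ((22−6)/6)² = 7.111
te_I = (2 + 4·8 + 14)/6 = 48/6 = 8; σ²_I = ((14−2)/6)² = 4.000

Forward pass:
ES_A = 0; EF_A = 8
ES_B = 0; EF_B = 6
ES_C = 8; EF_C = 8+14 = 22
ES_D = max(EF_A=8, EF_B=6) = 8; EF_D = 8+13 = 21
ES_E = max(EF_A=8, EF_B=6) = 8; EF_E = 8+9 = 17
ES_F = max(EF_C=22, EF_D=21) = 22; EF_F = 22+3 = 25
ES_G = max(EF_C=22, EF_D=21) = 22; EF_G = 22+12 = 34
ES_H = max(EF_A=8, EF_B=6) = 8; EF_H = 8+12 = 20
ES_I = max(EF_E=17, EF_F=25, EF_G=34, EF_H=20) = 34; EF_I = 34+8 = 42
Expected project duration μ = 42 weeks. Critical path: A → C → G → I.

Variance along critical path = 1.778 + 13.444 + 7.111 + 4.000 = 26.333
σ = √26.333 = 5.132 weeks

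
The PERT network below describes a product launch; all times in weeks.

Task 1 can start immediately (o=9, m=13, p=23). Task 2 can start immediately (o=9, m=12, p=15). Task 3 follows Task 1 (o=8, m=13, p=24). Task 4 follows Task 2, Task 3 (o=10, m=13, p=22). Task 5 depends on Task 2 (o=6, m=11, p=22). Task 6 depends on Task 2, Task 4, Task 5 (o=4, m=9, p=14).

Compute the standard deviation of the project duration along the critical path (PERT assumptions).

te_Task 1 = (9 + 4·13 + 23)/6 = 84/6 = 14; σ²_Task 1 = ((23−9)/6)² = 5.444
te_Task 2 = (9 + 4·12 + 15)/6 = 72/6 = 12; σ²_Task 2 = ((15−9)/6)² = 1.000
te_Task 3 = (8 + 4·13 + 24)/6 = 84/6 = 14; σ²_Task 3 = ((24−8)/6)² = 7.111
te_Task 4 = (10 + 4·13 + 22)/6 = 84/6 = 14; σ²_Task 4 = ((22−10)/6)² = 4.000
te_Task 5 = (6 + 4·11 + 22)/6 = 72/6 = 12; σ²_Task 5 = ((22−6)/6)² = 7.111
te_Task 6 = (4 + 4·9 + 14)/6 = 54/6 = 9; σ²_Task 6 = ((14−4)/6)² = 2.778

Forward pass:
ES_Task 1 = 0; EF_Task 1 = 14
ES_Task 2 = 0; EF_Task 2 = 12
ES_Task 3 = 14; EF_Task 3 = 14+14 = 28
ES_Task 4 = max(EF_Task 2=12, EF_Task 3=28) = 28; EF_Task 4 = 28+14 = 42
ES_Task 5 = 12; EF_Task 5 = 12+12 = 24
ES_Task 6 = max(EF_Task 2=12, EF_Task 4=42, EF_Task 5=24) = 42; EF_Task 6 = 42+9 = 51
Expected project duration μ = 51 weeks. Critical path: Task 1 → Task 3 → Task 4 → Task 6.

Variance along critical path = 5.444 + 7.111 + 4.000 + 2.778 = 19.333
σ = √19.333 = 4.397 weeks

4.40 weeks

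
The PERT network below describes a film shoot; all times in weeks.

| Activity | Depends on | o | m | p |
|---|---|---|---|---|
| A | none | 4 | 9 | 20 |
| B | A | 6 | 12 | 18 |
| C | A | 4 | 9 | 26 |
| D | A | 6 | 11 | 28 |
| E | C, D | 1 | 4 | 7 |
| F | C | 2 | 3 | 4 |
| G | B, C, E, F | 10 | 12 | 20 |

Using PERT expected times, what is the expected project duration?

40 weeks

te_A = (4 + 4·9 + 20)/6 = 60/6 = 10
te_B = (6 + 4·12 + 18)/6 = 72/6 = 12
te_C = (4 + 4·9 + 26)/6 = 66/6 = 11
te_D = (6 + 4·11 + 28)/6 = 78/6 = 13
te_E = (1 + 4·4 + 7)/6 = 24/6 = 4
te_F = (2 + 4·3 + 4)/6 = 18/6 = 3
te_G = (10 + 4·12 + 20)/6 = 78/6 = 13

Forward pass:
ES_A = 0; EF_A = 10
ES_B = 10; EF_B = 10+12 = 22
ES_C = 10; EF_C = 10+11 = 21
ES_D = 10; EF_D = 10+13 = 23
ES_E = max(EF_C=21, EF_D=23) = 23; EF_E = 23+4 = 27
ES_F = 21; EF_F = 21+3 = 24
ES_G = max(EF_B=22, EF_C=21, EF_E=27, EF_F=24) = 27; EF_G = 27+13 = 40
Expected project duration μ = 40 weeks. Critical path: A → D → E → G.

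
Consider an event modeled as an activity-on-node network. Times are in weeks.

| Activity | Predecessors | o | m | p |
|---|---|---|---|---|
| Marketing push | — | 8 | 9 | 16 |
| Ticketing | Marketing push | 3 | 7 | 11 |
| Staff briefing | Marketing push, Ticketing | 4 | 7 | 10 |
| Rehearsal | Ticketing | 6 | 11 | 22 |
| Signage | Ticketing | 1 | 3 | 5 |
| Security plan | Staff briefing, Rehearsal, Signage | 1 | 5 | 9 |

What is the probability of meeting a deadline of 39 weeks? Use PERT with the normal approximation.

0.922

te_Marketing push = (8 + 4·9 + 16)/6 = 60/6 = 10; σ²_Marketing push = ((16−8)/6)² = 1.778
te_Ticketing = (3 + 4·7 + 11)/6 = 42/6 = 7; σ²_Ticketing = ((11−3)/6)² = 1.778
te_Staff briefing = (4 + 4·7 + 10)/6 = 42/6 = 7; σ²_Staff briefing = ((10−4)/6)² = 1.000
te_Rehearsal = (6 + 4·11 + 22)/6 = 72/6 = 12; σ²_Rehearsal = ((22−6)/6)² = 7.111
te_Signage = (1 + 4·3 + 5)/6 = 18/6 = 3; σ²_Signage = ((5−1)/6)² = 0.444
te_Security plan = (1 + 4·5 + 9)/6 = 30/6 = 5; σ²_Security plan = ((9−1)/6)² = 1.778

Forward pass:
ES_Marketing push = 0; EF_Marketing push = 10
ES_Ticketing = 10; EF_Ticketing = 10+7 = 17
ES_Staff briefing = max(EF_Marketing push=10, EF_Ticketing=17) = 17; EF_Staff briefing = 17+7 = 24
ES_Rehearsal = 17; EF_Rehearsal = 17+12 = 29
ES_Signage = 17; EF_Signage = 17+3 = 20
ES_Security plan = max(EF_Staff briefing=24, EF_Rehearsal=29, EF_Signage=20) = 29; EF_Security plan = 29+5 = 34
Expected project duration μ = 34 weeks. Critical path: Marketing push → Ticketing → Rehearsal → Security plan.

Variance along critical path = 1.778 + 1.778 + 7.111 + 1.778 = 12.444; σ = √12.444 = 3.528 weeks.
Z = (39 − 34) / 3.528 = 1.417
P(T ≤ 39) = Φ(1.417) ≈ 0.922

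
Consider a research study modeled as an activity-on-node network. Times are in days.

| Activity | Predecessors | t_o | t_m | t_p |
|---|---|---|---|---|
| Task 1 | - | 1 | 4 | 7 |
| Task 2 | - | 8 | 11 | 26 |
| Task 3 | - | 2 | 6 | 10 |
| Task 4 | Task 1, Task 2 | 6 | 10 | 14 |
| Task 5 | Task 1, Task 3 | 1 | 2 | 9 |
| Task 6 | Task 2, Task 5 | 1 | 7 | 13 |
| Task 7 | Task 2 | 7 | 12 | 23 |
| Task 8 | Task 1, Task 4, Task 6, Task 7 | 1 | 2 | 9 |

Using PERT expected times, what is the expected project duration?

te_Task 1 = (1 + 4·4 + 7)/6 = 24/6 = 4
te_Task 2 = (8 + 4·11 + 26)/6 = 78/6 = 13
te_Task 3 = (2 + 4·6 + 10)/6 = 36/6 = 6
te_Task 4 = (6 + 4·10 + 14)/6 = 60/6 = 10
te_Task 5 = (1 + 4·2 + 9)/6 = 18/6 = 3
te_Task 6 = (1 + 4·7 + 13)/6 = 42/6 = 7
te_Task 7 = (7 + 4·12 + 23)/6 = 78/6 = 13
te_Task 8 = (1 + 4·2 + 9)/6 = 18/6 = 3

Forward pass:
ES_Task 1 = 0; EF_Task 1 = 4
ES_Task 2 = 0; EF_Task 2 = 13
ES_Task 3 = 0; EF_Task 3 = 6
ES_Task 4 = max(EF_Task 1=4, EF_Task 2=13) = 13; EF_Task 4 = 13+10 = 23
ES_Task 5 = max(EF_Task 1=4, EF_Task 3=6) = 6; EF_Task 5 = 6+3 = 9
ES_Task 6 = max(EF_Task 2=13, EF_Task 5=9) = 13; EF_Task 6 = 13+7 = 20
ES_Task 7 = 13; EF_Task 7 = 13+13 = 26
ES_Task 8 = max(EF_Task 1=4, EF_Task 4=23, EF_Task 6=20, EF_Task 7=26) = 26; EF_Task 8 = 26+3 = 29
Expected project duration μ = 29 days. Critical path: Task 2 → Task 7 → Task 8.

29 days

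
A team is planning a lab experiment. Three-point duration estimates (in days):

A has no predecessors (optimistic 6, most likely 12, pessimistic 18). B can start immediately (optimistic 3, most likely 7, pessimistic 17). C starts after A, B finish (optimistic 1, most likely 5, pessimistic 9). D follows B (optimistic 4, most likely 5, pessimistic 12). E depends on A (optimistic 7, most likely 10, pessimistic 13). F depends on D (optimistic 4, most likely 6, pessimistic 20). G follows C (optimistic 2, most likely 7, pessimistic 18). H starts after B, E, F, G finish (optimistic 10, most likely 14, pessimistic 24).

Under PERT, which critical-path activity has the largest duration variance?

te_A = (6 + 4·12 + 18)/6 = 72/6 = 12; σ²_A = ((18−6)/6)² = 4.000
te_B = (3 + 4·7 + 17)/6 = 48/6 = 8; σ²_B = ((17−3)/6)² = 5.444
te_C = (1 + 4·5 + 9)/6 = 30/6 = 5; σ²_C = ((9−1)/6)² = 1.778
te_D = (4 + 4·5 + 12)/6 = 36/6 = 6; σ²_D = ((12−4)/6)² = 1.778
te_E = (7 + 4·10 + 13)/6 = 60/6 = 10; σ²_E = ((13−7)/6)² = 1.000
te_F = (4 + 4·6 + 20)/6 = 48/6 = 8; σ²_F = ((20−4)/6)² = 7.111
te_G = (2 + 4·7 + 18)/6 = 48/6 = 8; σ²_G = ((18−2)/6)² = 7.111
te_H = (10 + 4·14 + 24)/6 = 90/6 = 15; σ²_H = ((24−10)/6)² = 5.444

Forward pass:
ES_A = 0; EF_A = 12
ES_B = 0; EF_B = 8
ES_C = max(EF_A=12, EF_B=8) = 12; EF_C = 12+5 = 17
ES_D = 8; EF_D = 8+6 = 14
ES_E = 12; EF_E = 12+10 = 22
ES_F = 14; EF_F = 14+8 = 22
ES_G = 17; EF_G = 17+8 = 25
ES_H = max(EF_B=8, EF_E=22, EF_F=22, EF_G=25) = 25; EF_H = 25+15 = 40
Expected project duration μ = 40 days. Critical path: A → C → G → H.

Variances on critical path: σ²_A=4.000, σ²_C=1.778, σ²_G=7.111, σ²_H=5.444.
Largest is σ²_G = 7.111.

G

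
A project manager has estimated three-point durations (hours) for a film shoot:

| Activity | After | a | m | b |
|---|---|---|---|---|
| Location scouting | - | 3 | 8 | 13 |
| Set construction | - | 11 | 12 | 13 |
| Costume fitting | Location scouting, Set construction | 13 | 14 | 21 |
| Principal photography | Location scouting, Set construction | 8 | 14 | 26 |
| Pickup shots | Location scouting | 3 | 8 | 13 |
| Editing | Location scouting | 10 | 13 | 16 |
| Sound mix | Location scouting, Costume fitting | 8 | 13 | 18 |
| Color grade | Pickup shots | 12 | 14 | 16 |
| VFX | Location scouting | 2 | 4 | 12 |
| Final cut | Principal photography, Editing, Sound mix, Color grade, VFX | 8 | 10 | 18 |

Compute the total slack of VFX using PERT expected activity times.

27 hours

te_Location scouting = (3 + 4·8 + 13)/6 = 48/6 = 8
te_Set construction = (11 + 4·12 + 13)/6 = 72/6 = 12
te_Costume fitting = (13 + 4·14 + 21)/6 = 90/6 = 15
te_Principal photography = (8 + 4·14 + 26)/6 = 90/6 = 15
te_Pickup shots = (3 + 4·8 + 13)/6 = 48/6 = 8
te_Editing = (10 + 4·13 + 16)/6 = 78/6 = 13
te_Sound mix = (8 + 4·13 + 18)/6 = 78/6 = 13
te_Color grade = (12 + 4·14 + 16)/6 = 84/6 = 14
te_VFX = (2 + 4·4 + 12)/6 = 30/6 = 5
te_Final cut = (8 + 4·10 + 18)/6 = 66/6 = 11

Forward pass:
ES_Location scouting = 0; EF_Location scouting = 8
ES_Set construction = 0; EF_Set construction = 12
ES_Costume fitting = max(EF_Location scouting=8, EF_Set construction=12) = 12; EF_Costume fitting = 12+15 = 27
ES_Principal photography = max(EF_Location scouting=8, EF_Set construction=12) = 12; EF_Principal photography = 12+15 = 27
ES_Pickup shots = 8; EF_Pickup shots = 8+8 = 16
ES_Editing = 8; EF_Editing = 8+13 = 21
ES_Sound mix = max(EF_Location scouting=8, EF_Costume fitting=27) = 27; EF_Sound mix = 27+13 = 40
ES_Color grade = 16; EF_Color grade = 16+14 = 30
ES_VFX = 8; EF_VFX = 8+5 = 13
ES_Final cut = max(EF_Principal photography=27, EF_Editing=21, EF_Sound mix=40, EF_Color grade=30, EF_VFX=13) = 40; EF_Final cut = 40+11 = 51
Expected project duration μ = 51 hours. Critical path: Set construction → Costume fitting → Sound mix → Final cut.

Backward pass:
LF_Final cut = 51; LS_Final cut = 51−11 = 40
LF_VFX = LS_Final cut = 40; LS_VFX = 40−5 = 35
LF_Color grade = LS_Final cut = 40; LS_Color grade = 40−14 = 26
LF_Sound mix = LS_Final cut = 40; LS_Sound mix = 40−13 = 27
LF_Editing = LS_Final cut = 40; LS_Editing = 40−13 = 27
LF_Pickup shots = LS_Color grade = 26; LS_Pickup shots = 26−8 = 18
LF_Principal photography = LS_Final cut = 40; LS_Principal photography = 40−15 = 25
LF_Costume fitting = LS_Sound mix = 27; LS_Costume fitting = 27−15 = 12
LF_Set construction = min(LS_Costume fitting=12, LS_Principal photography=25) = 12; LS_Set construction = 12−12 = 0
LF_Location scouting = min(LS_Costume fitting=12, LS_Principal photography=25, LS_Pickup shots=18, LS_Editing=27, LS_Sound mix=27, LS_VFX=35) = 12; LS_Location scouting = 12−8 = 4
Slack_VFX = LS_VFX − ES_VFX = 35 − 8 = 27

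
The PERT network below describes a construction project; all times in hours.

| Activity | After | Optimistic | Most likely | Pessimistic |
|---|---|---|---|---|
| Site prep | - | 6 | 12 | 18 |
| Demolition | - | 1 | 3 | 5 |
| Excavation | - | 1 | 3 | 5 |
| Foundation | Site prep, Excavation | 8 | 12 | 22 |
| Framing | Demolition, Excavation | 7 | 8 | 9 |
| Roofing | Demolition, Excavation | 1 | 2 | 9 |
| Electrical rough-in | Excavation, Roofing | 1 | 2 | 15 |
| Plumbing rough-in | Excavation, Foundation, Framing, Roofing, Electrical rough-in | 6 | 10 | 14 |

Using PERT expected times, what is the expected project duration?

35 hours

te_Site prep = (6 + 4·12 + 18)/6 = 72/6 = 12
te_Demolition = (1 + 4·3 + 5)/6 = 18/6 = 3
te_Excavation = (1 + 4·3 + 5)/6 = 18/6 = 3
te_Foundation = (8 + 4·12 + 22)/6 = 78/6 = 13
te_Framing = (7 + 4·8 + 9)/6 = 48/6 = 8
te_Roofing = (1 + 4·2 + 9)/6 = 18/6 = 3
te_Electrical rough-in = (1 + 4·2 + 15)/6 = 24/6 = 4
te_Plumbing rough-in = (6 + 4·10 + 14)/6 = 60/6 = 10

Forward pass:
ES_Site prep = 0; EF_Site prep = 12
ES_Demolition = 0; EF_Demolition = 3
ES_Excavation = 0; EF_Excavation = 3
ES_Foundation = max(EF_Site prep=12, EF_Excavation=3) = 12; EF_Foundation = 12+13 = 25
ES_Framing = max(EF_Demolition=3, EF_Excavation=3) = 3; EF_Framing = 3+8 = 11
ES_Roofing = max(EF_Demolition=3, EF_Excavation=3) = 3; EF_Roofing = 3+3 = 6
ES_Electrical rough-in = max(EF_Excavation=3, EF_Roofing=6) = 6; EF_Electrical rough-in = 6+4 = 10
ES_Plumbing rough-in = max(EF_Excavation=3, EF_Foundation=25, EF_Framing=11, EF_Roofing=6, EF_Electrical rough-in=10) = 25; EF_Plumbing rough-in = 25+10 = 35
Expected project duration μ = 35 hours. Critical path: Site prep → Foundation → Plumbing rough-in.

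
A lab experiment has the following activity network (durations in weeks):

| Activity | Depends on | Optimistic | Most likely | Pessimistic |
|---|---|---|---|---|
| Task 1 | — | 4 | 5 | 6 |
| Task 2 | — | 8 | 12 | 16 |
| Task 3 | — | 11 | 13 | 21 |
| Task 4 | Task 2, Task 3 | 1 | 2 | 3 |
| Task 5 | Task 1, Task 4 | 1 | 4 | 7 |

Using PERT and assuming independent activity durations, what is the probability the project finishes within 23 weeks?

te_Task 1 = (4 + 4·5 + 6)/6 = 30/6 = 5; σ²_Task 1 = ((6−4)/6)² = 0.111
te_Task 2 = (8 + 4·12 + 16)/6 = 72/6 = 12; σ²_Task 2 = ((16−8)/6)² = 1.778
te_Task 3 = (11 + 4·13 + 21)/6 = 84/6 = 14; σ²_Task 3 = ((21−11)/6)² = 2.778
te_Task 4 = (1 + 4·2 + 3)/6 = 12/6 = 2; σ²_Task 4 = ((3−1)/6)² = 0.111
te_Task 5 = (1 + 4·4 + 7)/6 = 24/6 = 4; σ²_Task 5 = ((7−1)/6)² = 1.000

Forward pass:
ES_Task 1 = 0; EF_Task 1 = 5
ES_Task 2 = 0; EF_Task 2 = 12
ES_Task 3 = 0; EF_Task 3 = 14
ES_Task 4 = max(EF_Task 2=12, EF_Task 3=14) = 14; EF_Task 4 = 14+2 = 16
ES_Task 5 = max(EF_Task 1=5, EF_Task 4=16) = 16; EF_Task 5 = 16+4 = 20
Expected project duration μ = 20 weeks. Critical path: Task 3 → Task 4 → Task 5.

Variance along critical path = 2.778 + 0.111 + 1.000 = 3.889; σ = √3.889 = 1.972 weeks.
Z = (23 − 20) / 1.972 = 1.521
P(T ≤ 23) = Φ(1.521) ≈ 0.936

0.936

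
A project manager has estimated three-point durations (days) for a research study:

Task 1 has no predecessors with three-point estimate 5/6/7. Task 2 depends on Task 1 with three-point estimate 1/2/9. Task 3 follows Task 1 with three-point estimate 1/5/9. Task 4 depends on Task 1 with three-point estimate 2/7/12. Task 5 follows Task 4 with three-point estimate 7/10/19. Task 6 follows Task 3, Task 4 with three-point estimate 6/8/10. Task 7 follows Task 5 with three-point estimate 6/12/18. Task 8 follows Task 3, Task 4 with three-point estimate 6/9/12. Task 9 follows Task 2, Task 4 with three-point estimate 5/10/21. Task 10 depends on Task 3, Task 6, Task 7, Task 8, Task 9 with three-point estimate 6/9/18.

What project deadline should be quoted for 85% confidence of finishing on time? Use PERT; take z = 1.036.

te_Task 1 = (5 + 4·6 + 7)/6 = 36/6 = 6; σ²_Task 1 = ((7−5)/6)² = 0.111
te_Task 2 = (1 + 4·2 + 9)/6 = 18/6 = 3; σ²_Task 2 = ((9−1)/6)² = 1.778
te_Task 3 = (1 + 4·5 + 9)/6 = 30/6 = 5; σ²_Task 3 = ((9−1)/6)² = 1.778
te_Task 4 = (2 + 4·7 + 12)/6 = 42/6 = 7; σ²_Task 4 = ((12−2)/6)² = 2.778
te_Task 5 = (7 + 4·10 + 19)/6 = 66/6 = 11; σ²_Task 5 = ((19−7)/6)² = 4.000
te_Task 6 = (6 + 4·8 + 10)/6 = 48/6 = 8; σ²_Task 6 = ((10−6)/6)² = 0.444
te_Task 7 = (6 + 4·12 + 18)/6 = 72/6 = 12; σ²_Task 7 = ((18−6)/6)² = 4.000
te_Task 8 = (6 + 4·9 + 12)/6 = 54/6 = 9; σ²_Task 8 = ((12−6)/6)² = 1.000
te_Task 9 = (5 + 4·10 + 21)/6 = 66/6 = 11; σ²_Task 9 = ((21−5)/6)² = 7.111
te_Task 10 = (6 + 4·9 + 18)/6 = 60/6 = 10; σ²_Task 10 = ((18−6)/6)² = 4.000

Forward pass:
ES_Task 1 = 0; EF_Task 1 = 6
ES_Task 2 = 6; EF_Task 2 = 6+3 = 9
ES_Task 3 = 6; EF_Task 3 = 6+5 = 11
ES_Task 4 = 6; EF_Task 4 = 6+7 = 13
ES_Task 5 = 13; EF_Task 5 = 13+11 = 24
ES_Task 6 = max(EF_Task 3=11, EF_Task 4=13) = 13; EF_Task 6 = 13+8 = 21
ES_Task 7 = 24; EF_Task 7 = 24+12 = 36
ES_Task 8 = max(EF_Task 3=11, EF_Task 4=13) = 13; EF_Task 8 = 13+9 = 22
ES_Task 9 = max(EF_Task 2=9, EF_Task 4=13) = 13; EF_Task 9 = 13+11 = 24
ES_Task 10 = max(EF_Task 3=11, EF_Task 6=21, EF_Task 7=36, EF_Task 8=22, EF_Task 9=24) = 36; EF_Task 10 = 36+10 = 46
Expected project duration μ = 46 days. Critical path: Task 1 → Task 4 → Task 5 → Task 7 → Task 10.

Variance along critical path = 0.111 + 2.778 + 4.000 + 4.000 + 4.000 = 14.889; σ = 3.859 days.
D = μ + z·σ = 46 + 1.036·3.859 = 50.0 days

50.0 days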